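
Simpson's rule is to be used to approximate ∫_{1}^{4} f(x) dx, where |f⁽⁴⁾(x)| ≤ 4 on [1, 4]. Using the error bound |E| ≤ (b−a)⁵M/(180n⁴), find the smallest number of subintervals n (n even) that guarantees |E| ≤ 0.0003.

12

Need 972/(180n⁴) ≤ 0.0003.
n⁴ ≥ 972/(180·0.0003) = 18000 ⇒ n ≥ 11.5829, so the smallest even n is 12. (n must be even for Simpson's rule.)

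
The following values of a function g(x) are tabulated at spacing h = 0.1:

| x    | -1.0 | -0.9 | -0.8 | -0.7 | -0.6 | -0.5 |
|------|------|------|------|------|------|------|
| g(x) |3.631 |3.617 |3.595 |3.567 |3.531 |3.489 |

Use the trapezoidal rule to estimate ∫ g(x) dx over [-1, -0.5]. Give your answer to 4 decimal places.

h = 0.1, n = 5.
(h/2)·[y₀ + 2y₁ + 2y₂ + 2y₃ + 2y₄ + y₅] = 0.05·(35.740) = 1.7870.

1.7870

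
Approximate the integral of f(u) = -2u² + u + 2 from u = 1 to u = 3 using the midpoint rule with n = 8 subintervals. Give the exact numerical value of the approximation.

h = (3 − 1)/8 = 0.25.
Midpoints m₁,…,m₈ = 1.125, 1.375, 1.625, 1.875, 2.125, 2.375, 2.625, 2.875.
f(m₁)=0.59375, f(m₂)=-0.40625, f(m₃)=-1.65625, f(m₄)=-3.15625, f(m₅)=-4.90625, f(m₆)=-6.90625, f(m₇)=-9.15625, f(m₈)=-11.65625.
h·[f(m₁) + f(m₂) + f(m₃) + f(m₄) + f(m₅) + f(m₆) + f(m₇) + f(m₈)] = 0.25·(-37.25) = -9.3125.

-9.3125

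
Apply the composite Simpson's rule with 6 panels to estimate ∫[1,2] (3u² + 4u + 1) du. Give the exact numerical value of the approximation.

14

h = (2 − 1)/6 = 0.166667.
Nodes u₀,…,u₆ = 1, 1.166667, 1.333333, 1.5, 1.666667, 1.833333, 2.
f(u) = 3u² + 4u + 1: f₀=8, f₁=9.75, f₂=11.666667, f₃=13.75, f₄=16, f₅=18.416667, f₆=21.
(h/3)·[f₀ + 4f₁ + 2f₂ + 4f₃ + 2f₄ + 4f₅ + f₆] = 0.055556·(252) = 14.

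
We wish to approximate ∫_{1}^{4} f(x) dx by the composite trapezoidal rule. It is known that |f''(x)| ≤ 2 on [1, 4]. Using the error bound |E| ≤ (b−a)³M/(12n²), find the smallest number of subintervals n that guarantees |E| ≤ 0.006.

28

Need 54/(12n²) ≤ 0.006.
n² ≥ 54/(12·0.006) = 750 ⇒ n ≥ 27.3861, so the smallest n is 28.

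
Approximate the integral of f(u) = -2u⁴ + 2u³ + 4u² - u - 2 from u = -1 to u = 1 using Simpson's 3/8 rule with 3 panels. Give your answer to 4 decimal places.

-2.3704

h = (1 − (-1))/3 = 0.666667.
Nodes u₀,…,u₃ = -1, -0.333333, 0.333333, 1.
f(u) = -2u⁴ + 2u³ + 4u² - u - 2: f₀=-1, f₁=-1.320988, f₂=-1.839506, f₃=1.
(3h/8)·[f₀ + 3f₁ + 3f₂ + f₃] = 0.25·(-9.481481) = -2.3704.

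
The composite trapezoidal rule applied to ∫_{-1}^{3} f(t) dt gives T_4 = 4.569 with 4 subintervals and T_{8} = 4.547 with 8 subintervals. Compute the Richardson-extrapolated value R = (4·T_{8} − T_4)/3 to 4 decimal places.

R = (4·T_{8} − T_4) / 3 = (4·4.547 − 4.569)/3 = (13.619)/3 = 4.5397.

4.5397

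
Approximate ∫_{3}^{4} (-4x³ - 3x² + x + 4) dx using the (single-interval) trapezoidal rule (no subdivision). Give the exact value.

-212

T = (b−a)/2 · [f(3) + f(4)] = 0.5·[(-128) + (-296)] = -212.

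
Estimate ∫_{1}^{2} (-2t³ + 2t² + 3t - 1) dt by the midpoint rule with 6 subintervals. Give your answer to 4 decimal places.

h = (2 − 1)/6 = 0.166667.
Midpoints m₁,…,m₆ = 1.083333, 1.25, 1.416667, 1.583333, 1.75, 1.916667.
f(m₁)=2.054398, f(m₂)=1.96875, f(m₃)=1.577546, f(m₄)=0.825231, f(m₅)=-0.34375, f(m₆)=-1.984954.
h·[f(m₁) + f(m₂) + f(m₃) + f(m₄) + f(m₅) + f(m₆)] = 0.166667·(4.097222) = 0.6829.

0.6829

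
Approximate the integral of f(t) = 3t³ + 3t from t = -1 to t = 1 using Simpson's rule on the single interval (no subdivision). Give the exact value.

S = (b−a)/6 · [f(-1) + 4f(0) + f(1)] = 0.333333·[(-6) + 4·0 + 6] = 0.

0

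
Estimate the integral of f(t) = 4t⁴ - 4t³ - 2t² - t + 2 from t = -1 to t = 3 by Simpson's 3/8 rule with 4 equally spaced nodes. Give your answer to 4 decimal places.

115.7037

h = (3 − (-1))/3 = 1.333333.
Nodes t₀,…,t₃ = -1, 0.333333, 1.666667, 3.
f(t) = 4t⁴ - 4t³ - 2t² - t + 2: f₀=9, f₁=1.345679, f₂=7.123457, f₃=197.
(3h/8)·[f₀ + 3f₁ + 3f₂ + f₃] = 0.5·(231.407407) = 115.7037.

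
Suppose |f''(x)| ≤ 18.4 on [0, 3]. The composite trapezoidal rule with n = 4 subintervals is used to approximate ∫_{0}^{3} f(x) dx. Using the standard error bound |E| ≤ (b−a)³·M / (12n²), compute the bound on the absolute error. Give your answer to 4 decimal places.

2.5875

|E| ≤ (3)³·18.4 / (12·4²) = 496.8/192 = 2.5875.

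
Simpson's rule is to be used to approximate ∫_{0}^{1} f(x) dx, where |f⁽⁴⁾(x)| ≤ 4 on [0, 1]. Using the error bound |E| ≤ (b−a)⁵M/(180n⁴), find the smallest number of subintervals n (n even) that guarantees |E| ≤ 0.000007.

8

Need 4/(180n⁴) ≤ 0.000007.
n⁴ ≥ 4/(180·0.000007) = 3174.6 ⇒ n ≥ 7.5062, so the smallest even n is 8. (n must be even for Simpson's rule.)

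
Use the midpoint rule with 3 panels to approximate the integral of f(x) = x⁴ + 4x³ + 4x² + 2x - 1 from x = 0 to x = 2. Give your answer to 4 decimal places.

h = (2 − 0)/3 = 0.666667.
Midpoints m₁,…,m₃ = 0.333333, 1, 1.666667.
f(m₁)=0.271605, f(m₂)=10, f(m₃)=39.679012.
h·[f(m₁) + f(m₂) + f(m₃)] = 0.666667·(49.950617) = 33.3004.

33.3004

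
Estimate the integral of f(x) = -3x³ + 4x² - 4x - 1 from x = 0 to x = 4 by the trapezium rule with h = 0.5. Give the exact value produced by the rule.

h = (4 − 0)/8 = 0.5.
Nodes x₀,…,x₈ = 0, 0.5, 1, 1.5, 2, 2.5, 3, 3.5, 4.
f(x) = -3x³ + 4x² - 4x - 1: f₀=-1, f₁=-2.375, f₂=-4, f₃=-8.125, f₄=-17, f₅=-32.875, f₆=-58, f₇=-94.625, f₈=-145.
(h/2)·[f₀ + 2f₁ + 2f₂ + 2f₃ + 2f₄ + 2f₅ + 2f₆ + 2f₇ + f₈] = 0.25·(-580) = -145.

-145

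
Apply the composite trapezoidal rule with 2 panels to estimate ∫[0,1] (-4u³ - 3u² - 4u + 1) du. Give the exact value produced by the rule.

h = (1 − 0)/2 = 0.5.
Nodes u₀,…,u₂ = 0, 0.5, 1.
f(u) = -4u³ - 3u² - 4u + 1: f₀=1, f₁=-2.25, f₂=-10.
(h/2)·[f₀ + 2f₁ + f₂] = 0.25·(-13.5) = -3.375.

-3.375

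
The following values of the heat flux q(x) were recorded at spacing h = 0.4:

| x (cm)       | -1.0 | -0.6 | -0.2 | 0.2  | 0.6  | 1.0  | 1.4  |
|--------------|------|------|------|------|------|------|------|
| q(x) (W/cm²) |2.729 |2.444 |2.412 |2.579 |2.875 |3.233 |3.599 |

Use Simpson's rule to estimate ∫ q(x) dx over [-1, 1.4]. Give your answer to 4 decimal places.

6.6568

h = 0.4, n = 6.
(h/3)·[y₀ + 4y₁ + 2y₂ + 4y₃ + 2y₄ + 4y₅ + y₆] = 0.133333·(49.926) = 6.6568.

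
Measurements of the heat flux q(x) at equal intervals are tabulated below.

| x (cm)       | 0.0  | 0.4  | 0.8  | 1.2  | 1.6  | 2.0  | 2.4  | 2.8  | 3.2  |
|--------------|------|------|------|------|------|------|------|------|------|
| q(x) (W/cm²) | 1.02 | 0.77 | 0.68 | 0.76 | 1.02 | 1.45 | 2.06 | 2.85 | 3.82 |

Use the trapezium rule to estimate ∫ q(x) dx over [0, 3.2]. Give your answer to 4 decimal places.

h = 0.4, n = 8.
(h/2)·[y₀ + 2y₁ + 2y₂ + 2y₃ + 2y₄ + 2y₅ + 2y₆ + 2y₇ + y₈] = 0.2·(24.02) = 4.8040.

4.8040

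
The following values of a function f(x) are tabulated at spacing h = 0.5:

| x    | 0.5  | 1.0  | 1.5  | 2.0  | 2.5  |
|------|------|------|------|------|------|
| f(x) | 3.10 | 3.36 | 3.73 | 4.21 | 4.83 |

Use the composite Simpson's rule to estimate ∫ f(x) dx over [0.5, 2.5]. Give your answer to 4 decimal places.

h = 0.5, n = 4.
(h/3)·[y₀ + 4y₁ + 2y₂ + 4y₃ + y₄] = 0.166667·(45.67) = 7.6117.

7.6117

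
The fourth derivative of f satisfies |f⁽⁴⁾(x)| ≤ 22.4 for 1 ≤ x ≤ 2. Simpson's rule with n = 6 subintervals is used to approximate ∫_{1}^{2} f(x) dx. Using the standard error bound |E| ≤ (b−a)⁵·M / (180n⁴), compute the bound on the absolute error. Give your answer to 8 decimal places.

0.00009602

|E| ≤ (1)⁵·22.4 / (180·6⁴) = 22.4/233280 = 0.00009602.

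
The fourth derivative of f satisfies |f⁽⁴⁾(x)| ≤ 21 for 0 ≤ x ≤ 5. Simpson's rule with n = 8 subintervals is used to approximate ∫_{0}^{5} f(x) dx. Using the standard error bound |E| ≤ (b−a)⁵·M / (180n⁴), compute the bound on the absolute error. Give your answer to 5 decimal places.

|E| ≤ (5)⁵·21 / (180·8⁴) = 65625/737280 = 0.08901.

0.08901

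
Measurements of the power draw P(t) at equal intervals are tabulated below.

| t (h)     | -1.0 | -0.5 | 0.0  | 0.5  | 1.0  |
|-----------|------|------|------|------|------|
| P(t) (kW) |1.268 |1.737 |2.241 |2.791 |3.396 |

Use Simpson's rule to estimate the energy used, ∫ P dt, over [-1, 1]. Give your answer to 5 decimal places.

h = 0.5, n = 4.
(h/3)·[y₀ + 4y₁ + 2y₂ + 4y₃ + y₄] = 0.166667·(27.258) = 4.54300.

4.54300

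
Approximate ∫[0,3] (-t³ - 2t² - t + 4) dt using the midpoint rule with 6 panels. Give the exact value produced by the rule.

-30.34375

h = (3 − 0)/6 = 0.5.
Midpoints m₁,…,m₆ = 0.25, 0.75, 1.25, 1.75, 2.25, 2.75.
f(m₁)=3.609375, f(m₂)=1.703125, f(m₃)=-2.328125, f(m₄)=-9.234375, f(m₅)=-19.765625, f(m₆)=-34.671875.
h·[f(m₁) + f(m₂) + f(m₃) + f(m₄) + f(m₅) + f(m₆)] = 0.5·(-60.6875) = -30.34375.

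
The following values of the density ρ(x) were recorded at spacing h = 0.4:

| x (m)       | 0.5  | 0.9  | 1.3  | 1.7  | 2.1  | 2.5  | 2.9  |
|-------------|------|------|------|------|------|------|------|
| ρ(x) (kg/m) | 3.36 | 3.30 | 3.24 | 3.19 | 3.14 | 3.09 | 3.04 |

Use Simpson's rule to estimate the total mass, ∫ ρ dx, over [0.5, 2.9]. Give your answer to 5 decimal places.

7.66400

h = 0.4, n = 6.
(h/3)·[y₀ + 4y₁ + 2y₂ + 4y₃ + 2y₄ + 4y₅ + y₆] = 0.133333·(57.48) = 7.66400.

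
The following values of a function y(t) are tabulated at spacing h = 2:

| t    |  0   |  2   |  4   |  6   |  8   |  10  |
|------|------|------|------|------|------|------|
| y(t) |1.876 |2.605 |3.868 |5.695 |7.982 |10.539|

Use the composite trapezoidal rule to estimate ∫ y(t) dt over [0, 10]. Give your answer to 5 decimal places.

h = 2, n = 5.
(h/2)·[y₀ + 2y₁ + 2y₂ + 2y₃ + 2y₄ + y₅] = 1·(52.715) = 52.71500.

52.71500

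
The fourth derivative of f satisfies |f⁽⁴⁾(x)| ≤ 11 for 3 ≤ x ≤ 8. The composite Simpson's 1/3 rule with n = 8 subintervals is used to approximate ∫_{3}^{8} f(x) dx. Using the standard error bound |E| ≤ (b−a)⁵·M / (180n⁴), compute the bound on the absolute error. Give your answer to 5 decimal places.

|E| ≤ (5)⁵·11 / (180·8⁴) = 34375/737280 = 0.04662.

0.04662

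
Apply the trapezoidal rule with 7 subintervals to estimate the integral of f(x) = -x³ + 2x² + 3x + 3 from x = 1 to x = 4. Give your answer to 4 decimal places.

9.2449

h = (4 − 1)/7 = 0.428571.
Nodes x₀,…,x₇ = 1, 1.428571, 1.857143, 2.285714, 2.714286, 3.142857, 3.571429, 4.
f(x) = -x³ + 2x² + 3x + 3: f₀=7, f₁=8.451895, f₂=9.064140, f₃=8.364431, f₄=5.880466, f₅=1.139942, f₆=-6.329446, f₇=-17.
(h/2)·[f₀ + 2f₁ + 2f₂ + 2f₃ + 2f₄ + 2f₅ + 2f₆ + f₇] = 0.214286·(43.142857) = 9.2449.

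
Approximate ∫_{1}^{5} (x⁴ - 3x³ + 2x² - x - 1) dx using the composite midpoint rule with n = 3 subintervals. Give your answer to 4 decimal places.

h = (5 − 1)/3 = 1.333333.
Midpoints m₁,…,m₃ = 1.666667, 3, 4.333333.
f(m₁)=-3.283951, f(m₂)=14, f(m₃)=140.716049.
h·[f(m₁) + f(m₂) + f(m₃)] = 1.333333·(151.432099) = 201.9095.

201.9095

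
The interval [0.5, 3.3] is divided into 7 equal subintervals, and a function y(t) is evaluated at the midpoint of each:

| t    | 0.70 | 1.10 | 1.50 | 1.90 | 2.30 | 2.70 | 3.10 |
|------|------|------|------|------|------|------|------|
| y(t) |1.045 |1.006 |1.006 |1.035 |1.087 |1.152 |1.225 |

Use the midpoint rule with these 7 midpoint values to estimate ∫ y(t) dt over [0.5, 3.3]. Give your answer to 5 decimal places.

h = 0.4, n = 7.
h·[y(m₁) + y(m₂) + y(m₃) + y(m₄) + y(m₅) + y(m₆) + y(m₇)] = 0.4·(7.556) = 3.02240.

3.02240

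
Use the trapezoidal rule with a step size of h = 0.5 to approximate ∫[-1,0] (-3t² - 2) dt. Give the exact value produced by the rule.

-3.125

h = (0 − (-1))/2 = 0.5.
Nodes t₀,…,t₂ = -1, -0.5, 0.
f(t) = -3t² - 2: f₀=-5, f₁=-2.75, f₂=-2.
(h/2)·[f₀ + 2f₁ + f₂] = 0.25·(-12.5) = -3.125.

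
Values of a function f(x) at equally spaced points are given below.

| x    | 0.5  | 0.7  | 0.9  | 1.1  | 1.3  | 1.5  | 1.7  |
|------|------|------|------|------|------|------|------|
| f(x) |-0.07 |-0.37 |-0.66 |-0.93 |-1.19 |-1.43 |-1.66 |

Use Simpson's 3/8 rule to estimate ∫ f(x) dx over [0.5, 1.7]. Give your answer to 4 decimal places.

h = 0.2, n = 6.
(3h/8)·[y₀ + 3y₁ + 3y₂ + 2y₃ + 3y₄ + 3y₅ + y₆] = 0.075·(-14.54) = -1.0905.

-1.0905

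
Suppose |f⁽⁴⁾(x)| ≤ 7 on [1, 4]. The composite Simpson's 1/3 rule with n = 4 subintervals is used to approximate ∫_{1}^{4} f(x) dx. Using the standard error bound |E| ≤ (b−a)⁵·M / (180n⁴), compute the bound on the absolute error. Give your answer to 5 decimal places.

0.03691

|E| ≤ (3)⁵·7 / (180·4⁴) = 1701/46080 = 0.03691.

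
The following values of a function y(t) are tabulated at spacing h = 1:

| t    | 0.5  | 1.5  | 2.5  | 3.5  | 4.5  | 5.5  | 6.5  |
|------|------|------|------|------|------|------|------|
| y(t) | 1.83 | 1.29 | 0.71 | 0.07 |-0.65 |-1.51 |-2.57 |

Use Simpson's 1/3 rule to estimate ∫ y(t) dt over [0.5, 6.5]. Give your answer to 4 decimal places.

h = 1, n = 6.
(h/3)·[y₀ + 4y₁ + 2y₂ + 4y₃ + 2y₄ + 4y₅ + y₆] = 0.333333·(-1.22) = -0.4067.

-0.4067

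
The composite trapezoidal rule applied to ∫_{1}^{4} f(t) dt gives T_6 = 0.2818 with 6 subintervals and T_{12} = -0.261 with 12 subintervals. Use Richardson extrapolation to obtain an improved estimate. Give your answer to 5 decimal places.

-0.44193

R = (4·T_{12} − T_6) / 3 = (4·(-0.261) − 0.2818)/3 = (-1.3258)/3 = -0.44193.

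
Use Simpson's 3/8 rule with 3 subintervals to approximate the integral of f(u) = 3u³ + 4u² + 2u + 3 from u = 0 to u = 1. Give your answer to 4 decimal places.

6.0833

h = (1 − 0)/3 = 0.333333.
Nodes u₀,…,u₃ = 0, 0.333333, 0.666667, 1.
f(u) = 3u³ + 4u² + 2u + 3: f₀=3, f₁=4.222222, f₂=7, f₃=12.
(3h/8)·[f₀ + 3f₁ + 3f₂ + f₃] = 0.125·(48.666667) = 6.0833.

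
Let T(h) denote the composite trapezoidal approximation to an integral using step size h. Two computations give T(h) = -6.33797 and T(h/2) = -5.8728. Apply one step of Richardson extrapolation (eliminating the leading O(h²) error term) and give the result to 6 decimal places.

R = (4·T(h/2) − T(h)) / 3 = (4·(-5.8728) − (-6.33797))/3 = (-17.15323)/3 = -5.717743.

-5.717743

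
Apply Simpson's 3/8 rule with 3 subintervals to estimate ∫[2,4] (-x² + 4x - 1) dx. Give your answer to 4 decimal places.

h = (4 − 2)/3 = 0.666667.
Nodes x₀,…,x₃ = 2, 2.666667, 3.333333, 4.
f(x) = -x² + 4x - 1: f₀=3, f₁=2.555556, f₂=1.222222, f₃=-1.
(3h/8)·[f₀ + 3f₁ + 3f₂ + f₃] = 0.25·(13.333333) = 3.3333.

3.3333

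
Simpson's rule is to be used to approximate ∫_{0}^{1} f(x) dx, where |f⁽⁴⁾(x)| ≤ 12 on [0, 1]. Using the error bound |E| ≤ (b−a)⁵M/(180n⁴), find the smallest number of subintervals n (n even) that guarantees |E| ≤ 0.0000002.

26

Need 12/(180n⁴) ≤ 0.0000002.
n⁴ ≥ 12/(180·0.0000002) = 333333 ⇒ n ≥ 24.0281, so the smallest even n is 26. (n must be even for Simpson's rule.)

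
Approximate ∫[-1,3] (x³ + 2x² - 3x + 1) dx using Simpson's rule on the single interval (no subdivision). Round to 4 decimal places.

S = (b−a)/6 · [f(-1) + 4f(1) + f(3)] = 0.666667·[5 + 4·1 + 37] = 30.6667.

30.6667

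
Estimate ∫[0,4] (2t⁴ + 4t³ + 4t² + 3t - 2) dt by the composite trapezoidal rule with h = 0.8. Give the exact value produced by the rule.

806.07744

h = (4 − 0)/5 = 0.8.
Nodes t₀,…,t₅ = 0, 0.8, 1.6, 2.4, 3.2, 4.
f(t) = 2t⁴ + 4t³ + 4t² + 3t - 2: f₀=-2, f₁=5.8272, f₂=42.5312, f₃=149.8912, f₄=389.3472, f₅=842.
(h/2)·[f₀ + 2f₁ + 2f₂ + 2f₃ + 2f₄ + f₅] = 0.4·(2015.1936) = 806.07744.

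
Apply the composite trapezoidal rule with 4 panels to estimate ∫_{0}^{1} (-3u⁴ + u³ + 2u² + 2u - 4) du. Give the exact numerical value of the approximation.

h = (1 − 0)/4 = 0.25.
Nodes u₀,…,u₄ = 0, 0.25, 0.5, 0.75, 1.
f(u) = -3u⁴ + u³ + 2u² + 2u - 4: f₀=-4, f₁=-3.37109375, f₂=-2.5625, f₃=-1.90234375, f₄=-2.
(h/2)·[f₀ + 2f₁ + 2f₂ + 2f₃ + f₄] = 0.125·(-21.671875) = -2.708984375.

-2.708984375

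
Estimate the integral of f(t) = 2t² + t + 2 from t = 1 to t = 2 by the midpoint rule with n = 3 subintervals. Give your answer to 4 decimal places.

h = (2 − 1)/3 = 0.333333.
Midpoints m₁,…,m₃ = 1.166667, 1.5, 1.833333.
f(m₁)=5.888889, f(m₂)=8, f(m₃)=10.555556.
h·[f(m₁) + f(m₂) + f(m₃)] = 0.333333·(24.444444) = 8.1481.

8.1481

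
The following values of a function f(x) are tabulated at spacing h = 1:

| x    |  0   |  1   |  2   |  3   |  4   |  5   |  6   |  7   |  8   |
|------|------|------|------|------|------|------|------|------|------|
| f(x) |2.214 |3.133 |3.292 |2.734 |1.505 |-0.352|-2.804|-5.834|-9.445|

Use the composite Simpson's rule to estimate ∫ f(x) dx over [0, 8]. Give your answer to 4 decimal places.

h = 1, n = 8.
(h/3)·[y₀ + 4y₁ + 2y₂ + 4y₃ + 2y₄ + 4y₅ + 2y₆ + 4y₇ + y₈] = 0.333333·(-4.521) = -1.5070.

-1.5070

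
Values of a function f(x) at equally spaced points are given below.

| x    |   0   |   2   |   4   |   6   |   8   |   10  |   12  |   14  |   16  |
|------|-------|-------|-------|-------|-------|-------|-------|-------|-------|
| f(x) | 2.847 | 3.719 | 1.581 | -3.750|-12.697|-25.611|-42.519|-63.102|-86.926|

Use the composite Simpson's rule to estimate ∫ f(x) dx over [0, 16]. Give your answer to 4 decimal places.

h = 2, n = 8.
(h/3)·[y₀ + 4y₁ + 2y₂ + 4y₃ + 2y₄ + 4y₅ + 2y₆ + 4y₇ + y₈] = 0.666667·(-546.325) = -364.2167.

-364.2167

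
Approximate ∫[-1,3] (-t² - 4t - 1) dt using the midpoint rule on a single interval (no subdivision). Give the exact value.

M = (b−a)·f(1) = 4·(-6) = -24.

-24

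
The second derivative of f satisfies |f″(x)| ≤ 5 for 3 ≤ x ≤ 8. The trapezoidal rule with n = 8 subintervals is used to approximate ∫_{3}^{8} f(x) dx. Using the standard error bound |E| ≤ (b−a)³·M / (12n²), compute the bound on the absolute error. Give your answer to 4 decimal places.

|E| ≤ (5)³·5 / (12·8²) = 625/768 = 0.8138.

0.8138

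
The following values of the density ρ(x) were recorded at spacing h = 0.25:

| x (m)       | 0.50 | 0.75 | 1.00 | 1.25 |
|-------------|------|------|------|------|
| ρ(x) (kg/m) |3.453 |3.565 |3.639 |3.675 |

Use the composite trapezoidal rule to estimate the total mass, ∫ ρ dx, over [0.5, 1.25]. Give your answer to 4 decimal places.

h = 0.25, n = 3.
(h/2)·[y₀ + 2y₁ + 2y₂ + y₃] = 0.125·(21.536) = 2.6920.

2.6920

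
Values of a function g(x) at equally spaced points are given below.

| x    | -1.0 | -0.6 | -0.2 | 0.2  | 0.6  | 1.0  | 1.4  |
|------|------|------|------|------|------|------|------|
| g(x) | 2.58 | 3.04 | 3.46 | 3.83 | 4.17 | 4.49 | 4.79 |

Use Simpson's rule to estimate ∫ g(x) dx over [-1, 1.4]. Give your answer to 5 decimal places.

9.07600

h = 0.4, n = 6.
(h/3)·[y₀ + 4y₁ + 2y₂ + 4y₃ + 2y₄ + 4y₅ + y₆] = 0.133333·(68.07) = 9.07600.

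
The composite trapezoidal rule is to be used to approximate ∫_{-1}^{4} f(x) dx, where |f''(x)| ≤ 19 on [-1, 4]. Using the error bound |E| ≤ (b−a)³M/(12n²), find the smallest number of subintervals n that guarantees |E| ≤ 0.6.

19

Need 2375/(12n²) ≤ 0.6.
n² ≥ 2375/(12·0.6) = 329.861 ⇒ n ≥ 18.1621, so the smallest n is 19.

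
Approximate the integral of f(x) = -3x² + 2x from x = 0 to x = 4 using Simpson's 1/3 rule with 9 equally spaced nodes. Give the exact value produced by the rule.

-48

h = (4 − 0)/8 = 0.5.
Nodes x₀,…,x₈ = 0, 0.5, 1, 1.5, 2, 2.5, 3, 3.5, 4.
f(x) = -3x² + 2x: f₀=0, f₁=0.25, f₂=-1, f₃=-3.75, f₄=-8, f₅=-13.75, f₆=-21, f₇=-29.75, f₈=-40.
(h/3)·[f₀ + 4f₁ + 2f₂ + 4f₃ + 2f₄ + 4f₅ + 2f₆ + 4f₇ + f₈] = 0.166667·(-288) = -48.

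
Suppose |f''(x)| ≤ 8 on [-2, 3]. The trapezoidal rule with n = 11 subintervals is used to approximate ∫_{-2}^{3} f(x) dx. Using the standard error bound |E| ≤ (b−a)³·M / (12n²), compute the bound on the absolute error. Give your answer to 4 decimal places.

|E| ≤ (5)³·8 / (12·11²) = 1000/1452 = 0.6887.

0.6887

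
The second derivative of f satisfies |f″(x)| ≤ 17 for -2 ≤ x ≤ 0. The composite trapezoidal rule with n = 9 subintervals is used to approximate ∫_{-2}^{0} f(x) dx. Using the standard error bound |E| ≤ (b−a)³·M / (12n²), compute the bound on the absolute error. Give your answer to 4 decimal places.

0.1399

|E| ≤ (2)³·17 / (12·9²) = 136/972 = 0.1399.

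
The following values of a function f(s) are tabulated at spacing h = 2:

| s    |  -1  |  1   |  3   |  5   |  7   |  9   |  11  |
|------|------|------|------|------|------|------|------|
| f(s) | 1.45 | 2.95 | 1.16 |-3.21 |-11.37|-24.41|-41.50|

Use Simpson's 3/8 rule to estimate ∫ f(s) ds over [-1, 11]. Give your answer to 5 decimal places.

-106.11000

h = 2, n = 6.
(3h/8)·[y₀ + 3y₁ + 3y₂ + 2y₃ + 3y₄ + 3y₅ + y₆] = 0.75·(-141.48) = -106.11000.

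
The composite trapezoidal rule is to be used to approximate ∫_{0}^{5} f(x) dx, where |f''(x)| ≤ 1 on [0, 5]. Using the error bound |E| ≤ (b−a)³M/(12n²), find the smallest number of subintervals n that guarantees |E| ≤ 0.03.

Need 125/(12n²) ≤ 0.03.
n² ≥ 125/(12·0.03) = 347.222 ⇒ n ≥ 18.6339, so the smallest n is 19.

19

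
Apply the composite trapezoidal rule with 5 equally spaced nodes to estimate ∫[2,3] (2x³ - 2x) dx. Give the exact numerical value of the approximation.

h = (3 − 2)/4 = 0.25.
Nodes x₀,…,x₄ = 2, 2.25, 2.5, 2.75, 3.
f(x) = 2x³ - 2x: f₀=12, f₁=18.28125, f₂=26.25, f₃=36.09375, f₄=48.
(h/2)·[f₀ + 2f₁ + 2f₂ + 2f₃ + f₄] = 0.125·(221.25) = 27.65625.

27.65625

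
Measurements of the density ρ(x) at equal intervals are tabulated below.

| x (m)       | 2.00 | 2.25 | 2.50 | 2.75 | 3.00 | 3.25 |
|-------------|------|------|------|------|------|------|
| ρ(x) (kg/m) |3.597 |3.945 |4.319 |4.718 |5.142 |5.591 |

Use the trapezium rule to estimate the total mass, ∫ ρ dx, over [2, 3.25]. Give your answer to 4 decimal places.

5.6795

h = 0.25, n = 5.
(h/2)·[y₀ + 2y₁ + 2y₂ + 2y₃ + 2y₄ + y₅] = 0.125·(45.436) = 5.6795.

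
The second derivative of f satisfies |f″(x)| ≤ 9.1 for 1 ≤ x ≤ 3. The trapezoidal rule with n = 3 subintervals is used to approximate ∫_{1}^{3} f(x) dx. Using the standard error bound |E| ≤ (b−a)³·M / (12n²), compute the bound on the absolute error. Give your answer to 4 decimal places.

|E| ≤ (2)³·9.1 / (12·3²) = 72.8/108 = 0.6741.

0.6741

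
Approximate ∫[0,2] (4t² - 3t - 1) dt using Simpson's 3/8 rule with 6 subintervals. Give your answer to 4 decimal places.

2.6667

h = (2 − 0)/6 = 0.333333.
Nodes t₀,…,t₆ = 0, 0.333333, 0.666667, 1, 1.333333, 1.666667, 2.
f(t) = 4t² - 3t - 1: f₀=-1, f₁=-1.555556, f₂=-1.222222, f₃=0, f₄=2.111111, f₅=5.111111, f₆=9.
(3h/8)·[f₀ + 3f₁ + 3f₂ + 2f₃ + 3f₄ + 3f₅ + f₆] = 0.125·(21.333333) = 2.6667.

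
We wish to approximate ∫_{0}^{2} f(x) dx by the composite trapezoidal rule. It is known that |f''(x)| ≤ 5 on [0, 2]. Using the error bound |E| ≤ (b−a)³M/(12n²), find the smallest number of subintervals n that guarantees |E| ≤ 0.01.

19

Need 40/(12n²) ≤ 0.01.
n² ≥ 40/(12·0.01) = 333.333 ⇒ n ≥ 18.2574, so the smallest n is 19.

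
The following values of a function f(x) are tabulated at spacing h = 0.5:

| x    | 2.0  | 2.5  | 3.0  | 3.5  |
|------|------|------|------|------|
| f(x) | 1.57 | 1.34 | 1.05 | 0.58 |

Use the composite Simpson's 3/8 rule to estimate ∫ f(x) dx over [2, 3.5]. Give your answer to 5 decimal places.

h = 0.5, n = 3.
(3h/8)·[y₀ + 3y₁ + 3y₂ + y₃] = 0.1875·(9.32) = 1.74750.

1.74750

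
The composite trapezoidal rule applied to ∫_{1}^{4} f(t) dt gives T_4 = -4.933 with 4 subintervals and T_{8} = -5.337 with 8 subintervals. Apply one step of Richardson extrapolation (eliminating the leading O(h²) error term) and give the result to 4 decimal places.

R = (4·T_{8} − T_4) / 3 = (4·(-5.337) − (-4.933))/3 = (-16.415)/3 = -5.4717.

-5.4717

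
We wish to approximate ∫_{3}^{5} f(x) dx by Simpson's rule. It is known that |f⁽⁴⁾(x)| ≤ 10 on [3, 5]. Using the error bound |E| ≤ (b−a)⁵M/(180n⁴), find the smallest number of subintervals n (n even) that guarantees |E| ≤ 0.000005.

26

Need 320/(180n⁴) ≤ 0.000005.
n⁴ ≥ 320/(180·0.000005) = 355556 ⇒ n ≥ 24.4189, so the smallest even n is 26. (n must be even for Simpson's rule.)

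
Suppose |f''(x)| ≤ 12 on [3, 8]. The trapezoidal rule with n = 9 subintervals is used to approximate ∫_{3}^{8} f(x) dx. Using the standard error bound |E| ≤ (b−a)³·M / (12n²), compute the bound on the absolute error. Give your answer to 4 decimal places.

1.5432

|E| ≤ (5)³·12 / (12·9²) = 1500/972 = 1.5432.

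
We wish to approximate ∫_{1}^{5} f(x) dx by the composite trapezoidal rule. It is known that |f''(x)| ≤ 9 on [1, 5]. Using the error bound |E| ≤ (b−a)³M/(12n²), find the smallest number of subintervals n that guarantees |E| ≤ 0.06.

29

Need 576/(12n²) ≤ 0.06.
n² ≥ 576/(12·0.06) = 800 ⇒ n ≥ 28.2843, so the smallest n is 29.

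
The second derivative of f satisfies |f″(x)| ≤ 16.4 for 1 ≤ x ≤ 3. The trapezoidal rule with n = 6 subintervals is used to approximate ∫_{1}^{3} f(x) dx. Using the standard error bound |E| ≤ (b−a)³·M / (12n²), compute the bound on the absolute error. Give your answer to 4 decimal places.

|E| ≤ (2)³·16.4 / (12·6²) = 131.2/432 = 0.3037.

0.3037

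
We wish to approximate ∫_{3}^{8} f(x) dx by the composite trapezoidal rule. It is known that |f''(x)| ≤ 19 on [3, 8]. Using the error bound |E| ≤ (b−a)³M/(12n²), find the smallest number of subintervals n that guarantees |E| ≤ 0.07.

54

Need 2375/(12n²) ≤ 0.07.
n² ≥ 2375/(12·0.07) = 2827.38 ⇒ n ≥ 53.1731, so the smallest n is 54.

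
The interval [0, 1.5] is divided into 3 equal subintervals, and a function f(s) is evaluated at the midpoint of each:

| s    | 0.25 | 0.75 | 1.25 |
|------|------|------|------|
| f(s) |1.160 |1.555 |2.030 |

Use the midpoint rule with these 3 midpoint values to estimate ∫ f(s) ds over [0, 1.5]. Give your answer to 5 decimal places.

h = 0.5, n = 3.
h·[y(m₁) + y(m₂) + y(m₃)] = 0.5·(4.745) = 2.37250.

2.37250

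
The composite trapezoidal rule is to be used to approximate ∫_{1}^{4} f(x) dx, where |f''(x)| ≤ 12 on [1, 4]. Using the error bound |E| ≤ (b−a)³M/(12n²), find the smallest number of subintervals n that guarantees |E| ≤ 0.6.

Need 324/(12n²) ≤ 0.6.
n² ≥ 324/(12·0.6) = 45 ⇒ n ≥ 6.7082, so the smallest n is 7.

7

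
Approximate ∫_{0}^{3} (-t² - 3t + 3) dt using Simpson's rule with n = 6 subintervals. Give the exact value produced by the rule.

-13.5

h = (3 − 0)/6 = 0.5.
Nodes t₀,…,t₆ = 0, 0.5, 1, 1.5, 2, 2.5, 3.
f(t) = -t² - 3t + 3: f₀=3, f₁=1.25, f₂=-1, f₃=-3.75, f₄=-7, f₅=-10.75, f₆=-15.
(h/3)·[f₀ + 4f₁ + 2f₂ + 4f₃ + 2f₄ + 4f₅ + f₆] = 0.166667·(-81) = -13.5.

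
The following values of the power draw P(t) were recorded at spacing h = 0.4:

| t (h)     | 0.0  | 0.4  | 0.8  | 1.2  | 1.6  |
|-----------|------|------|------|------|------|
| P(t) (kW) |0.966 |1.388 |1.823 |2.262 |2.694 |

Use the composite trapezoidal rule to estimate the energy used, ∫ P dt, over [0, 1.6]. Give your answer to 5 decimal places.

h = 0.4, n = 4.
(h/2)·[y₀ + 2y₁ + 2y₂ + 2y₃ + y₄] = 0.2·(14.606) = 2.92120.

2.92120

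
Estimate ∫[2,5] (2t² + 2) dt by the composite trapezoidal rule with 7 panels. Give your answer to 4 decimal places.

h = (5 − 2)/7 = 0.428571.
Nodes t₀,…,t₇ = 2, 2.428571, 2.857143, 3.285714, 3.714286, 4.142857, 4.571429, 5.
f(t) = 2t² + 2: f₀=10, f₁=13.795918, f₂=18.326531, f₃=23.591837, f₄=29.591837, f₅=36.326531, f₆=43.795918, f₇=52.
(h/2)·[f₀ + 2f₁ + 2f₂ + 2f₃ + 2f₄ + 2f₅ + 2f₆ + f₇] = 0.214286·(392.857143) = 84.1837.

84.1837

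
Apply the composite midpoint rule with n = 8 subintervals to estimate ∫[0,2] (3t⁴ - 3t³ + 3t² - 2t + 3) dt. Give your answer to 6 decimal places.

h = (2 − 0)/8 = 0.25.
Midpoints m₁,…,m₈ = 0.125, 0.375, 0.625, 0.875, 1.125, 1.375, 1.625, 1.875.
f(m₁)=2.791748046875, f(m₂)=2.572998046875, f(m₃)=2.647216796875, f(m₄)=3.295654296875, f(m₅)=5.080810546875, f(m₆)=8.846435546875, f(m₇)=15.717529296875, f(m₈)=27.100341796875.
h·[f(m₁) + f(m₂) + f(m₃) + f(m₄) + f(m₅) + f(m₆) + f(m₇) + f(m₈)] = 0.25·(68.052734375) = 17.013184.

17.013184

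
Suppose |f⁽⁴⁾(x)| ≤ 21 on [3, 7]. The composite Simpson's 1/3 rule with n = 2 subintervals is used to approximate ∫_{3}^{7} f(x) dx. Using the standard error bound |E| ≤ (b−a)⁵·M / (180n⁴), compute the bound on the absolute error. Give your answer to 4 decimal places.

7.4667

|E| ≤ (4)⁵·21 / (180·2⁴) = 21504/2880 = 7.4667.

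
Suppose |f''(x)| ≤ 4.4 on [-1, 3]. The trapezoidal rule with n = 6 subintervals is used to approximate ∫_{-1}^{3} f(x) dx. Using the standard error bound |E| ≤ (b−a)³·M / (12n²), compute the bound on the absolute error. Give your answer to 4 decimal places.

|E| ≤ (4)³·4.4 / (12·6²) = 281.6/432 = 0.6519.

0.6519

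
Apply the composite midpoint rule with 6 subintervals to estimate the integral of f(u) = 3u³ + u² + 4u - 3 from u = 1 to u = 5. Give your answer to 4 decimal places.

h = (5 − 1)/6 = 0.666667.
Midpoints m₁,…,m₆ = 1.333333, 2, 2.666667, 3.333333, 4, 4.666667.
f(m₁)=11.222222, f(m₂)=33, f(m₃)=71.666667, f(m₄)=132.555556, f(m₅)=221, f(m₆)=342.333333.
h·[f(m₁) + f(m₂) + f(m₃) + f(m₄) + f(m₅) + f(m₆)] = 0.666667·(811.777778) = 541.1852.

541.1852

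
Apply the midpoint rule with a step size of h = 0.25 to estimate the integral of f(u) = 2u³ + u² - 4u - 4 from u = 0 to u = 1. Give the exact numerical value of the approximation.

h = (1 − 0)/4 = 0.25.
Midpoints m₁,…,m₄ = 0.125, 0.375, 0.625, 0.875.
f(m₁)=-4.48046875, f(m₂)=-5.25390625, f(m₃)=-5.62109375, f(m₄)=-5.39453125.
h·[f(m₁) + f(m₂) + f(m₃) + f(m₄)] = 0.25·(-20.75) = -5.1875.

-5.1875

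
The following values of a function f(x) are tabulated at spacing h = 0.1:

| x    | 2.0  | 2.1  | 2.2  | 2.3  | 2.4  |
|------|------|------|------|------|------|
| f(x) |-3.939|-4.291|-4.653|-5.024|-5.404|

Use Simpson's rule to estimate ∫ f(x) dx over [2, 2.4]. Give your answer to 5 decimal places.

-1.86363

h = 0.1, n = 4.
(h/3)·[y₀ + 4y₁ + 2y₂ + 4y₃ + y₄] = 0.033333·(-55.909) = -1.86363.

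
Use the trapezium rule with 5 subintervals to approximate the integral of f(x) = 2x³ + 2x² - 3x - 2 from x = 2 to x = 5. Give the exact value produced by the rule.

349.14

h = (5 − 2)/5 = 0.6.
Nodes x₀,…,x₅ = 2, 2.6, 3.2, 3.8, 4.4, 5.
f(x) = 2x³ + 2x² - 3x - 2: f₀=16, f₁=38.872, f₂=74.416, f₃=125.224, f₄=193.888, f₅=283.
(h/2)·[f₀ + 2f₁ + 2f₂ + 2f₃ + 2f₄ + f₅] = 0.3·(1163.8) = 349.14.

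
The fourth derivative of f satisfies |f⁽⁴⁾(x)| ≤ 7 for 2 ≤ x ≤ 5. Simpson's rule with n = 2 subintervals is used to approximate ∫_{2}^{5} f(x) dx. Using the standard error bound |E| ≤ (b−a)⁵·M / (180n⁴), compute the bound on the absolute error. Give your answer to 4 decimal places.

0.5906

|E| ≤ (3)⁵·7 / (180·2⁴) = 1701/2880 = 0.5906.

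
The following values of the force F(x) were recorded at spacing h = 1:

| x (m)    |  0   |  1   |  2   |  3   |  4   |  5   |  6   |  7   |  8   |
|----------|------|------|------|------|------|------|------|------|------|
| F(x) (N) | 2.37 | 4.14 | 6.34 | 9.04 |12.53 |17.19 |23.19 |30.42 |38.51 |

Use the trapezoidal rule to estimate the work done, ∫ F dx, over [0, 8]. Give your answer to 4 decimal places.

123.2900

h = 1, n = 8.
(h/2)·[y₀ + 2y₁ + 2y₂ + 2y₃ + 2y₄ + 2y₅ + 2y₆ + 2y₇ + y₈] = 0.5·(246.58) = 123.2900.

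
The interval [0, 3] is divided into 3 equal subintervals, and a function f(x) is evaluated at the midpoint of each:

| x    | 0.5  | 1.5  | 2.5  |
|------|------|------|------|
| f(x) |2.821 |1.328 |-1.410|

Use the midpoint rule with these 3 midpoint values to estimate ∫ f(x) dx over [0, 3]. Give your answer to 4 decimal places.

h = 1, n = 3.
h·[y(m₁) + y(m₂) + y(m₃)] = 1·(2.739) = 2.7390.

2.7390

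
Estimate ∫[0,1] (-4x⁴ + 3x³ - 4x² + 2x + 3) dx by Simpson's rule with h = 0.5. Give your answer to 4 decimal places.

2.5833

h = (1 − 0)/2 = 0.5.
Nodes x₀,…,x₂ = 0, 0.5, 1.
f(x) = -4x⁴ + 3x³ - 4x² + 2x + 3: f₀=3, f₁=3.125, f₂=0.
(h/3)·[f₀ + 4f₁ + f₂] = 0.166667·(15.5) = 2.5833.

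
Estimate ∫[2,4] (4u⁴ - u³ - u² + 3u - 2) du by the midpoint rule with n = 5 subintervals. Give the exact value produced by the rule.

723.23264

h = (4 − 2)/5 = 0.4.
Midpoints m₁,…,m₅ = 2.2, 2.6, 3, 3.4, 3.8.
f(m₁)=82.8144, f(m₂)=164.2544, f(m₃)=295, f(m₄)=491.8704, f(m₅)=774.1424.
h·[f(m₁) + f(m₂) + f(m₃) + f(m₄) + f(m₅)] = 0.4·(1808.0816) = 723.23264.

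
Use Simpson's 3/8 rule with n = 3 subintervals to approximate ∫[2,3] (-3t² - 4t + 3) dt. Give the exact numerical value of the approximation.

h = (3 − 2)/3 = 0.333333.
Nodes t₀,…,t₃ = 2, 2.333333, 2.666667, 3.
f(t) = -3t² - 4t + 3: f₀=-17, f₁=-22.666667, f₂=-29, f₃=-36.
(3h/8)·[f₀ + 3f₁ + 3f₂ + f₃] = 0.125·(-208) = -26.

-26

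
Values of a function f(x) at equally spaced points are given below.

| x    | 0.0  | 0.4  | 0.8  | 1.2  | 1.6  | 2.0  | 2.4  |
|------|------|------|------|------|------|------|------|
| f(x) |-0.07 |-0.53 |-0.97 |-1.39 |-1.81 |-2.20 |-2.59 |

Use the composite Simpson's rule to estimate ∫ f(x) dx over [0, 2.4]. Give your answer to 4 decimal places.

-3.2933

h = 0.4, n = 6.
(h/3)·[y₀ + 4y₁ + 2y₂ + 4y₃ + 2y₄ + 4y₅ + y₆] = 0.133333·(-24.70) = -3.2933.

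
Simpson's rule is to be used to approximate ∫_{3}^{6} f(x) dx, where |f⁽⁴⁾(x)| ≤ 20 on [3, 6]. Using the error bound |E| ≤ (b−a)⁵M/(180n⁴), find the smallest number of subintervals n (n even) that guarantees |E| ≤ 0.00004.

Need 4860/(180n⁴) ≤ 0.00004.
n⁴ ≥ 4860/(180·0.00004) = 675000 ⇒ n ≥ 28.6633, so the smallest even n is 30. (n must be even for Simpson's rule.)

30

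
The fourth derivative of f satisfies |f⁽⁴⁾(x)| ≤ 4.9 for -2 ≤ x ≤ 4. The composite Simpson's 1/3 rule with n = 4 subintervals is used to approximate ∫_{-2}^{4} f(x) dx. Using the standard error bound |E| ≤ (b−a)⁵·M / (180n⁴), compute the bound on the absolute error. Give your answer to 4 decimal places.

|E| ≤ (6)⁵·4.9 / (180·4⁴) = 38102.4/46080 = 0.8269.

0.8269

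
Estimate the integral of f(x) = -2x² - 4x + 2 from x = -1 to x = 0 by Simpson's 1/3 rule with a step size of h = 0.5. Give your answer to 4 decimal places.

h = (0 − (-1))/2 = 0.5.
Nodes x₀,…,x₂ = -1, -0.5, 0.
f(x) = -2x² - 4x + 2: f₀=4, f₁=3.5, f₂=2.
(h/3)·[f₀ + 4f₁ + f₂] = 0.166667·(20) = 3.3333.

3.3333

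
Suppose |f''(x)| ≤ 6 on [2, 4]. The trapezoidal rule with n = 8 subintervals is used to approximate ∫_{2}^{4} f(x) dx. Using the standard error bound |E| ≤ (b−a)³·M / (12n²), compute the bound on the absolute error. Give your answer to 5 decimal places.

0.06250

|E| ≤ (2)³·6 / (12·8²) = 48/768 = 0.06250.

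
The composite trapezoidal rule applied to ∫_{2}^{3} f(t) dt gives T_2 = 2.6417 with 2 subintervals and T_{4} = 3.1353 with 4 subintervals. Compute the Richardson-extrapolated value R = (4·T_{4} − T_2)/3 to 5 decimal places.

R = (4·T_{4} − T_2) / 3 = (4·3.1353 − 2.6417)/3 = (9.8995)/3 = 3.29983.

3.29983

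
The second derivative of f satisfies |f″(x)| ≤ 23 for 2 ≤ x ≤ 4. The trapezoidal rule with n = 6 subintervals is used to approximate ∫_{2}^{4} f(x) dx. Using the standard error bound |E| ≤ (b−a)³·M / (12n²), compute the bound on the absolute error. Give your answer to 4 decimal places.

0.4259

|E| ≤ (2)³·23 / (12·6²) = 184/432 = 0.4259.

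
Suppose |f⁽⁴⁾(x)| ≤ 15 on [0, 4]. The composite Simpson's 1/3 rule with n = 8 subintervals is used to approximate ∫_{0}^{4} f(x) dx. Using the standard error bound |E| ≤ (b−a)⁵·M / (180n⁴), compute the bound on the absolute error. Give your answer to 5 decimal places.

|E| ≤ (4)⁵·15 / (180·8⁴) = 15360/737280 = 0.02083.

0.02083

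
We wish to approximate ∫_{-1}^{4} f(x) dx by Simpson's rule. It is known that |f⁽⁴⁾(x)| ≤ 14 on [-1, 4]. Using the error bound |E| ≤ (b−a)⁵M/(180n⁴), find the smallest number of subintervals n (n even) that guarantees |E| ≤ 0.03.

10

Need 43750/(180n⁴) ≤ 0.03.
n⁴ ≥ 43750/(180·0.03) = 8101.85 ⇒ n ≥ 9.4874, so the smallest even n is 10. (n must be even for Simpson's rule.)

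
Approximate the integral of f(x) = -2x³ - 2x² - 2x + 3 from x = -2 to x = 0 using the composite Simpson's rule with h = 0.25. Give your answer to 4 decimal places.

12.6667

h = (0 − (-2))/8 = 0.25.
Nodes x₀,…,x₈ = -2, -1.75, -1.5, -1.25, -1, -0.75, -0.5, -0.25, 0.
f(x) = -2x³ - 2x² - 2x + 3: f₀=15, f₁=11.09375, f₂=8.25, f₃=6.28125, f₄=5, f₅=4.21875, f₆=3.75, f₇=3.40625, f₈=3.
(h/3)·[f₀ + 4f₁ + 2f₂ + 4f₃ + 2f₄ + 4f₅ + 2f₆ + 4f₇ + f₈] = 0.083333·(152) = 12.6667.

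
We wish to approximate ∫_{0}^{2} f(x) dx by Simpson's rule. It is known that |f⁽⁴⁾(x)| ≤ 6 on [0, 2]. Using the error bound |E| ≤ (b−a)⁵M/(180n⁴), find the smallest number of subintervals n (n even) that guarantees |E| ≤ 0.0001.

12

Need 192/(180n⁴) ≤ 0.0001.
n⁴ ≥ 192/(180·0.0001) = 10666.7 ⇒ n ≥ 10.1627, so the smallest even n is 12. (n must be even for Simpson's rule.)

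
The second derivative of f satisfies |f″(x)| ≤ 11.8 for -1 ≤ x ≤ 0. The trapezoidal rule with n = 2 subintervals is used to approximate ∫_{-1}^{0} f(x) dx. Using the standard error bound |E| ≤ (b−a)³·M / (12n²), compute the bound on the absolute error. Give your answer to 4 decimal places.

0.2458

|E| ≤ (1)³·11.8 / (12·2²) = 11.8/48 = 0.2458.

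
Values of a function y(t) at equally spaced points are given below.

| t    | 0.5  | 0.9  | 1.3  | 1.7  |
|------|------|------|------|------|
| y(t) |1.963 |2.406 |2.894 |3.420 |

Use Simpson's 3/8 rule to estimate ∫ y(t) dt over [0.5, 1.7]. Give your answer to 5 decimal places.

h = 0.4, n = 3.
(3h/8)·[y₀ + 3y₁ + 3y₂ + y₃] = 0.15·(21.283) = 3.19245.

3.19245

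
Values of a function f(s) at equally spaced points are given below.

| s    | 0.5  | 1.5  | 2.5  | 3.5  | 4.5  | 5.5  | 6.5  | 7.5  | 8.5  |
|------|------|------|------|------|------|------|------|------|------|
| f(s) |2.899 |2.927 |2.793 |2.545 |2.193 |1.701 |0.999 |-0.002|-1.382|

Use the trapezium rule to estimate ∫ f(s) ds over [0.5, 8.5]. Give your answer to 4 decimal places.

13.9145

h = 1, n = 8.
(h/2)·[y₀ + 2y₁ + 2y₂ + 2y₃ + 2y₄ + 2y₅ + 2y₆ + 2y₇ + y₈] = 0.5·(27.829) = 13.9145.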